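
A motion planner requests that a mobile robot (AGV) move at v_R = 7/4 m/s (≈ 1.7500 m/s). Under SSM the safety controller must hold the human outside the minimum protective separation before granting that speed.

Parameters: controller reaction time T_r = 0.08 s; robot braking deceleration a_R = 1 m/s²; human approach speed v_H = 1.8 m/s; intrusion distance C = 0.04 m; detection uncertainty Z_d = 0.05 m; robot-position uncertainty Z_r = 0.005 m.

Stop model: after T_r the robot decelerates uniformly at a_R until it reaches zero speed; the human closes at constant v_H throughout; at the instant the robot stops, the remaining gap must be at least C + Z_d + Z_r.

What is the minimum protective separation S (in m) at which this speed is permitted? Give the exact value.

braking lasts T_s = (7/4)/1 = 1.7500 s
robot covers v_R·T_r = 1.7500·0.0800 = 0.1400 m before braking
braking distance = 1.7500²/(2·1.0000) = 1.5312 m
human closes 1.8000·1.8300 = 3.2940 m
residual clearance needed = 0.0400+0.0500+0.0050 = 0.0950 m
S_min ≈ 0.1400+1.5312+3.2940+0.0950  ⇒  S_min = 20241/4000 m

S_min = 20241/4000 m = 5.0602 m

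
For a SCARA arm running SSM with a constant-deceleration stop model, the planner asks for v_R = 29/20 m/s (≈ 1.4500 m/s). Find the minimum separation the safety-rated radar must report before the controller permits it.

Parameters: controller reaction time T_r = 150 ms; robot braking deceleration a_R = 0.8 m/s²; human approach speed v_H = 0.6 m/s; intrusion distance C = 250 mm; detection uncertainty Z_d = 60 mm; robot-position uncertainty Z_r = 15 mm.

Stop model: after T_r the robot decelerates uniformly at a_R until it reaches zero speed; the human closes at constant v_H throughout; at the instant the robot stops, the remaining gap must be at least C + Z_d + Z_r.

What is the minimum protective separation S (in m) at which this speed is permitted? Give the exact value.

S_min = 9709/3200 m = 3.0341 m

stop time T_s = (29/20)/(4/5) = 1.8125 s
robot covers v_R·T_r = 1.4500·0.1500 = 0.2175 m before braking
braking distance = 1.4500²/(2·0.8000) = 1.3141 m
human over T_r+T_s: 0.6000·(0.1500+1.8125) = 1.1775 m
C+Z_d+Z_r = 0.2500+0.0600+0.0150 = 0.3250 m
S_min ≈ 0.2175+1.3141+1.1775+0.3250  ⇒  S_min = 9709/3200 m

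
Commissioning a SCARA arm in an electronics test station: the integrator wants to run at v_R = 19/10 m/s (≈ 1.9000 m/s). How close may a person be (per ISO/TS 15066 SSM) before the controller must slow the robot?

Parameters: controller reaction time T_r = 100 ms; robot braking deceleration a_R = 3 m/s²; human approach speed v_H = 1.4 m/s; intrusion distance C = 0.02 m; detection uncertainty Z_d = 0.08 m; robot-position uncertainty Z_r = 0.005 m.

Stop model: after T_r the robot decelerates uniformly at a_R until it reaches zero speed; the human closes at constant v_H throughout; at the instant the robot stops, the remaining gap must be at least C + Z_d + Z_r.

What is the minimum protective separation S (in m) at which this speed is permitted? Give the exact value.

S_min = 577/300 m = 1.9233 m

stop time T_s = (19/10)/3 = 0.6333 s
reaction-phase robot travel = 1.9000·0.1000 = 0.1900 m
braking distance = 1.9000²/(2·3.0000) = 0.6017 m
human over T_r+T_s: 1.4000·(0.1000+0.6333) = 1.0267 m
residual clearance needed = 0.0200+0.0800+0.0050 = 0.1050 m
S_min ≈ 0.1900+0.6017+1.0267+0.1050  ⇒  S_min = 577/300 m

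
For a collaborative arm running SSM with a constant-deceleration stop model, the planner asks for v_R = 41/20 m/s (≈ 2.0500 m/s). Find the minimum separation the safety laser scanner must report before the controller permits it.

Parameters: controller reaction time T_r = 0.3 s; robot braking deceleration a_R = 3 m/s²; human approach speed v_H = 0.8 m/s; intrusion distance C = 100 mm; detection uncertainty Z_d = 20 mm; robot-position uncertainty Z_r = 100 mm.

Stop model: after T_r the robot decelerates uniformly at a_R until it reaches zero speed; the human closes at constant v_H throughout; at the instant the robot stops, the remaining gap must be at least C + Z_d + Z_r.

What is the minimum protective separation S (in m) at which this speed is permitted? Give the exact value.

T_s = v_R/a_R = (41/20)/3 = 0.6833 s
robot covers v_R·T_r = 2.0500·0.3000 = 0.6150 m before braking
robot under decel: 2.0500²/(2·3.0000) = 0.7004 m
human closes 0.8000·0.9833 = 0.7867 m
C+Z_d+Z_r = 0.1000+0.0200+0.1000 = 0.2200 m
S_min ≈ 0.6150+0.7004+0.7867+0.2200  ⇒  S_min = 5573/2400 m

S_min = 5573/2400 m = 2.3221 m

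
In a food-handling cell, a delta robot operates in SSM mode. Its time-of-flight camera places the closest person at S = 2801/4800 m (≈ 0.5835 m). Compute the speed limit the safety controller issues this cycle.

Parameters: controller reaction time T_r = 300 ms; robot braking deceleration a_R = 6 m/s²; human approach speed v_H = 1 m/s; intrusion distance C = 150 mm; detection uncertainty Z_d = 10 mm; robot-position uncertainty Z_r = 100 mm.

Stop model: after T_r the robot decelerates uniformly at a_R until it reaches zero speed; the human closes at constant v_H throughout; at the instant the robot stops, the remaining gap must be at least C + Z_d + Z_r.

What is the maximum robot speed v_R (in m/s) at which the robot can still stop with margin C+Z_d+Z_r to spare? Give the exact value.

collect terms ⇒ (1/12)·v_R² + (7/15)·v_R + (-113/4800) = 0
  disc = (7/15)² − 4·(1/12)·(-113/4800) = 361/1600 ; √disc = 19/40
  v_R = (−(7/15) + 19/40) / (2·(1/12)) = 1/20 m/s
check:
braking lasts T_s = (1/20)/6 = 0.0083 s
robot in T_r: 0.0500·0.3000 = 0.0150 m
braking distance = 0.0500²/(2·6.0000) = 0.0002 m
human closes 1.0000·0.3083 = 0.3083 m
C+Z_d+Z_r = 0.1500+0.0100+0.1000 = 0.2600 m
sum ≈ 0.0150+0.0002+0.3083+0.2600 ≈ 0.5835 m = S ✓

v_R_max = 1/20 m/s = 0.0500 m/s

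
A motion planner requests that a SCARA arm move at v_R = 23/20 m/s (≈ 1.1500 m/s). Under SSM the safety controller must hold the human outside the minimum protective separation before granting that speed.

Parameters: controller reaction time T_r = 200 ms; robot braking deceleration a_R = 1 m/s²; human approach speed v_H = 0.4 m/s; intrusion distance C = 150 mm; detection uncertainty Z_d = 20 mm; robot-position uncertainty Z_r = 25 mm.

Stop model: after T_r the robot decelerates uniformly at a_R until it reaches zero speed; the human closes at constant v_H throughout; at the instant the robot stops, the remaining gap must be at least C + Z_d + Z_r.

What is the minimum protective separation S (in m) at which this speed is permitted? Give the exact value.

stop time T_s = (23/20)/1 = 1.1500 s
robot covers v_R·T_r = 1.1500·0.2000 = 0.2300 m before braking
robot under decel: 1.1500²/(2·1.0000) = 0.6613 m
human closes 0.4000·1.3500 = 0.5400 m
C+Z_d+Z_r = 0.1500+0.0200+0.0250 = 0.1950 m
S_min ≈ 0.2300+0.6613+0.5400+0.1950  ⇒  S_min = 1301/800 m

S_min = 1301/800 m = 1.6262 m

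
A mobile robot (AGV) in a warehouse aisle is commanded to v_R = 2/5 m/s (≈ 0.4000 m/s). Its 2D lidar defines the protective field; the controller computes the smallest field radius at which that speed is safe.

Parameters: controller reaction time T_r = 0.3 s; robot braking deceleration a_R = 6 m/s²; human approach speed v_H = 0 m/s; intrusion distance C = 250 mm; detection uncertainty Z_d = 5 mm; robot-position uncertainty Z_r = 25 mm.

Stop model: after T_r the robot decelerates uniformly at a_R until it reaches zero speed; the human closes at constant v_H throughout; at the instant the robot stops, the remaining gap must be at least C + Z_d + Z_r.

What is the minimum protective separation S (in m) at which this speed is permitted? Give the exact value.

S_min = 31/75 m = 0.4133 m

braking lasts T_s = (2/5)/6 = 0.0667 s
robot in T_r: 0.4000·0.3000 = 0.1200 m
braking distance = 0.4000²/(2·6.0000) = 0.0133 m
human closes 0.0000·0.3667 = 0.0000 m
C+Z_d+Z_r = 0.2500+0.0050+0.0250 = 0.2800 m
S_min ≈ 0.1200+0.0133+0.0000+0.2800  ⇒  S_min = 31/75 m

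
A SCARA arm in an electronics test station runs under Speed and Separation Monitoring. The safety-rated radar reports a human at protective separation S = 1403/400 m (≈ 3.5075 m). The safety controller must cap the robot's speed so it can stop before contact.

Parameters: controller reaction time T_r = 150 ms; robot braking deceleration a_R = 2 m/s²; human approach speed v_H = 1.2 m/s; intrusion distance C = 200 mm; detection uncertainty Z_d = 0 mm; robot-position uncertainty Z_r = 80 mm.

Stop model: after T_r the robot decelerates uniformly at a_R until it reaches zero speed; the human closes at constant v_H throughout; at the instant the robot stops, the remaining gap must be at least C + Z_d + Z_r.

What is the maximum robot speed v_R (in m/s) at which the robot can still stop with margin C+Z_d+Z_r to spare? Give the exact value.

v_R_max = 23/10 m/s = 2.3000 m/s

quadratic (1/4)·v² + (3/4)·v + (-1219/400) = 0
  disc = (3/4)² − 4·(1/4)·(-1219/400) = 361/100 ; √disc = 19/10
  v_R = (−(3/4) + 19/10) / (2·(1/4)) = 23/10 m/s
check:
braking lasts T_s = (23/10)/2 = 1.1500 s
robot in T_r: 2.3000·0.1500 = 0.3450 m
robot covers 2.3000·1.1500 − ½·2.0000·1.1500² = 1.3225 m while stopping
human over T_r+T_s: 1.2000·(0.1500+1.1500) = 1.5600 m
C+Z_d+Z_r = 0.2000+0.0000+0.0800 = 0.2800 m
sum ≈ 0.3450+1.3225+1.5600+0.2800 ≈ 3.5075 m = S ✓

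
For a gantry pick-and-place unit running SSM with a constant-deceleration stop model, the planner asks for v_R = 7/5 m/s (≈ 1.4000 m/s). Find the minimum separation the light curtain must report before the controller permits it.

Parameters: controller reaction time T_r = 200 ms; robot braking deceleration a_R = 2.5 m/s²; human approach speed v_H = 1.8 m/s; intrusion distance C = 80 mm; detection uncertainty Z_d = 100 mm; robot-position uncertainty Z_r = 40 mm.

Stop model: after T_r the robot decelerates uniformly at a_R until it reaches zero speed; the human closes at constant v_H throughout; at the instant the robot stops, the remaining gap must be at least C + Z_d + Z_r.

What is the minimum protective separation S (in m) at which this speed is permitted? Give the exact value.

S_min = 113/50 m = 2.2600 m

T_s = v_R/a_R = (7/5)/(5/2) = 0.5600 s
robot covers v_R·T_r = 1.4000·0.2000 = 0.2800 m before braking
braking distance = 1.4000²/(2·2.5000) = 0.3920 m
person approaches 1.8000·(0.2000+0.5600) = 1.3680 m
C+Z_d+Z_r = 0.0800+0.1000+0.0400 = 0.2200 m
S_min ≈ 0.2800+0.3920+1.3680+0.2200  ⇒  S_min = 113/50 m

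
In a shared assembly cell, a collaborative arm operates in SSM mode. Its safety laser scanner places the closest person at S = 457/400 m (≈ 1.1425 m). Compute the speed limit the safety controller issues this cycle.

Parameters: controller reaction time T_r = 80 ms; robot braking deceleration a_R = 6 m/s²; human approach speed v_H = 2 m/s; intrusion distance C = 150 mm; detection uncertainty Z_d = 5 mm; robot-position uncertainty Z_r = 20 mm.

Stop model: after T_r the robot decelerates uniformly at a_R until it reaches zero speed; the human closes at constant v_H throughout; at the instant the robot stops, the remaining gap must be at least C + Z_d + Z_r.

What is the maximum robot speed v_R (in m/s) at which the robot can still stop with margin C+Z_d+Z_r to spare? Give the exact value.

v_R_max = 3/2 m/s = 1.5000 m/s

collect terms ⇒ (1/12)·v_R² + (31/75)·v_R + (-323/400) = 0
  disc = (31/75)² − 4·(1/12)·(-323/400) = 39601/90000 ; √disc = 199/300
  v_R = (−(31/75) + 199/300) / (2·(1/12)) = 3/2 m/s
check:
braking lasts T_s = (3/2)/6 = 0.2500 s
robot in T_r: 1.5000·0.0800 = 0.1200 m
robot under decel: 1.5000²/(2·6.0000) = 0.1875 m
human closes 2.0000·0.3300 = 0.6600 m
residual clearance needed = 0.1500+0.0050+0.0200 = 0.1750 m
sum ≈ 0.1200+0.1875+0.6600+0.1750 ≈ 1.1425 m = S ✓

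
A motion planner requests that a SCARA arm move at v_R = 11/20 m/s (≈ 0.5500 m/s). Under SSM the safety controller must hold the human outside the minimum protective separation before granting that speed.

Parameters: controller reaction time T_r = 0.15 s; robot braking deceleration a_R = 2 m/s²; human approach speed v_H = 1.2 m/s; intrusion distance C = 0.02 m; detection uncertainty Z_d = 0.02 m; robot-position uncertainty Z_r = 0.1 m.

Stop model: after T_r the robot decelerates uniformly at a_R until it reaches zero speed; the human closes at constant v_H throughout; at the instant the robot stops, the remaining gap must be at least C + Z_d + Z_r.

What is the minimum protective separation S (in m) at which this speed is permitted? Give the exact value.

stop time T_s = (11/20)/2 = 0.2750 s
reaction-phase robot travel = 0.5500·0.1500 = 0.0825 m
robot under decel: 0.5500²/(2·2.0000) = 0.0756 m
human closes 1.2000·0.4250 = 0.5100 m
margins: 0.0200+0.0200+0.1000 = 0.1400 m
S_min ≈ 0.0825+0.0756+0.5100+0.1400  ⇒  S_min = 1293/1600 m

S_min = 1293/1600 m = 0.8081 m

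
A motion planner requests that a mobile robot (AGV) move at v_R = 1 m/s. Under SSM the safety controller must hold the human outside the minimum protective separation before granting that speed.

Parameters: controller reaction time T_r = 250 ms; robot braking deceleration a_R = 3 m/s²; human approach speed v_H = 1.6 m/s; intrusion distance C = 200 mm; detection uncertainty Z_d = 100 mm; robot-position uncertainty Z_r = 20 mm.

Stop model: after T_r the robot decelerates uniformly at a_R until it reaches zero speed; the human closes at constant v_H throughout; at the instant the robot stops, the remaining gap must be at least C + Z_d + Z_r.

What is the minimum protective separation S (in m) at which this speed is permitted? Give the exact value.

S_min = 167/100 m = 1.6700 m

stop time T_s = 1/3 = 0.3333 s
robot in T_r: 1.0000·0.2500 = 0.2500 m
braking distance = 1.0000²/(2·3.0000) = 0.1667 m
human over T_r+T_s: 1.6000·(0.2500+0.3333) = 0.9333 m
C+Z_d+Z_r = 0.2000+0.1000+0.0200 = 0.3200 m
S_min ≈ 0.2500+0.1667+0.9333+0.3200  ⇒  S_min = 167/100 m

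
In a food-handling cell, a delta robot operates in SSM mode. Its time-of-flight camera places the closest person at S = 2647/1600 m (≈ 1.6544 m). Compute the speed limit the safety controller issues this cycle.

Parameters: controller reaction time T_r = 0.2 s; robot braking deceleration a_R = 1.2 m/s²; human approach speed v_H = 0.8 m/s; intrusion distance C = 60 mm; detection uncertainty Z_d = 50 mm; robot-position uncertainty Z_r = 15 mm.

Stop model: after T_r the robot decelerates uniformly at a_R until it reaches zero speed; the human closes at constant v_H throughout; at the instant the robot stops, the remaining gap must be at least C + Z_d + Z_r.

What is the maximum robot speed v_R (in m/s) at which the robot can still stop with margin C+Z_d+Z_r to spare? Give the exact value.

collect terms ⇒ (5/12)·v_R² + (13/15)·v_R + (-2191/1600) = 0
  disc = (13/15)² − 4·(5/12)·(-2191/1600) = 43681/14400 ; √disc = 209/120
  v_R = (−(13/15) + 209/120) / (2·(5/12)) = 21/20 m/s
check:
stop time T_s = (21/20)/(6/5) = 0.8750 s
robot in T_r: 1.0500·0.2000 = 0.2100 m
braking distance = 1.0500²/(2·1.2000) = 0.4594 m
person approaches 0.8000·(0.2000+0.8750) = 0.8600 m
residual clearance needed = 0.0600+0.0500+0.0150 = 0.1250 m
sum ≈ 0.2100+0.4594+0.8600+0.1250 ≈ 1.6544 m = S ✓

v_R_max = 21/20 m/s = 1.0500 m/s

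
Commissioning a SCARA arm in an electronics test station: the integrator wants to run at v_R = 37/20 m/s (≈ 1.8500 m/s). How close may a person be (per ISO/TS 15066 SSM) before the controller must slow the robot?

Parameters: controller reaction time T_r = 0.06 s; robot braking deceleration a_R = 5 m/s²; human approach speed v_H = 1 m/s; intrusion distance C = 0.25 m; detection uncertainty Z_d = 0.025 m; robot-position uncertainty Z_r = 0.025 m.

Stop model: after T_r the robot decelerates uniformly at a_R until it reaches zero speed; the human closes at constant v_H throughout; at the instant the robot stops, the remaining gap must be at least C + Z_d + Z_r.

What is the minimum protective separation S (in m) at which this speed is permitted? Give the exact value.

S_min = 4733/4000 m = 1.1832 m

braking lasts T_s = (37/20)/5 = 0.3700 s
robot in T_r: 1.8500·0.0600 = 0.1110 m
robot under decel: 1.8500²/(2·5.0000) = 0.3422 m
human closes 1.0000·0.4300 = 0.4300 m
residual clearance needed = 0.2500+0.0250+0.0250 = 0.3000 m
S_min ≈ 0.1110+0.3422+0.4300+0.3000  ⇒  S_min = 4733/4000 m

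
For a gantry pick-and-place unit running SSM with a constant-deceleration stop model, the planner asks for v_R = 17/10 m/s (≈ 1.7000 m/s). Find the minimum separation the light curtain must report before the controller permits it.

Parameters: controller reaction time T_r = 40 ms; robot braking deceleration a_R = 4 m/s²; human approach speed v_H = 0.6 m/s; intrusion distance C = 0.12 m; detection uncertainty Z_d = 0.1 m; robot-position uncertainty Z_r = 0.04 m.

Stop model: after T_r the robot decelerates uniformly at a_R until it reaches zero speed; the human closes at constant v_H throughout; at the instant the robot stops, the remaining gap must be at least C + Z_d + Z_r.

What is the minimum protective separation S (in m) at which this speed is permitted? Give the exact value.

stop time T_s = (17/10)/4 = 0.4250 s
robot covers v_R·T_r = 1.7000·0.0400 = 0.0680 m before braking
robot covers 1.7000·0.4250 − ½·4.0000·0.4250² = 0.3613 m while stopping
human over T_r+T_s: 0.6000·(0.0400+0.4250) = 0.2790 m
margins: 0.1200+0.1000+0.0400 = 0.2600 m
S_min ≈ 0.0680+0.3613+0.2790+0.2600  ⇒  S_min = 3873/4000 m

S_min = 3873/4000 m = 0.9683 m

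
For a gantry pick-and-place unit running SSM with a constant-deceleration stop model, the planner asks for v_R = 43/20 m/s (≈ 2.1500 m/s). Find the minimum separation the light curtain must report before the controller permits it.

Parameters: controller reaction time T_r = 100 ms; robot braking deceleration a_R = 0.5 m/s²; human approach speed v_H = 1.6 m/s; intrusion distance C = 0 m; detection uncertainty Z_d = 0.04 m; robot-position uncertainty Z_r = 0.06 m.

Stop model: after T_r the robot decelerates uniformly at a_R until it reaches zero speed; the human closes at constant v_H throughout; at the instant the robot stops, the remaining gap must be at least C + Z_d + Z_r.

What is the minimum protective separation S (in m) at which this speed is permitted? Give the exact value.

T_s = v_R/a_R = (43/20)/(1/2) = 4.3000 s
robot covers v_R·T_r = 2.1500·0.1000 = 0.2150 m before braking
robot covers 2.1500·4.3000 − ½·0.5000·4.3000² = 4.6225 m while stopping
person approaches 1.6000·(0.1000+4.3000) = 7.0400 m
residual clearance needed = 0.0000+0.0400+0.0600 = 0.1000 m
S_min ≈ 0.2150+4.6225+7.0400+0.1000  ⇒  S_min = 4791/400 m

S_min = 4791/400 m = 11.9775 m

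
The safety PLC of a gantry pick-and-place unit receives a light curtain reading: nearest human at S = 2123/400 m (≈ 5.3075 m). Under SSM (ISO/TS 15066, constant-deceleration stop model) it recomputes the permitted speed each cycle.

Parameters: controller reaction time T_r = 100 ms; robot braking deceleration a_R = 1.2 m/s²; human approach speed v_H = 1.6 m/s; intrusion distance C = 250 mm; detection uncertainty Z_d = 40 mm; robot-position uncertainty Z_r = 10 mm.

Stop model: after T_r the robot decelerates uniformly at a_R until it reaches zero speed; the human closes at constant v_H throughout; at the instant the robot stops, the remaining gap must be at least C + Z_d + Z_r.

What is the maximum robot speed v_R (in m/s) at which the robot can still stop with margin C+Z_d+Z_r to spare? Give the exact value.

at the boundary: (5/12)·v² + (43/30)·v + (-1939/400) = 0
  disc = (43/30)² − 4·(5/12)·(-1939/400) = 36481/3600 ; √disc = 191/60
  v_R = (−(43/30) + 191/60) / (2·(5/12)) = 21/10 m/s
check:
stop time T_s = (21/10)/(6/5) = 1.7500 s
reaction-phase robot travel = 2.1000·0.1000 = 0.2100 m
robot covers 2.1000·1.7500 − ½·1.2000·1.7500² = 1.8375 m while stopping
human closes 1.6000·1.8500 = 2.9600 m
residual clearance needed = 0.2500+0.0400+0.0100 = 0.3000 m
sum ≈ 0.2100+1.8375+2.9600+0.3000 ≈ 5.3075 m = S ✓

v_R_max = 21/10 m/s = 2.1000 m/s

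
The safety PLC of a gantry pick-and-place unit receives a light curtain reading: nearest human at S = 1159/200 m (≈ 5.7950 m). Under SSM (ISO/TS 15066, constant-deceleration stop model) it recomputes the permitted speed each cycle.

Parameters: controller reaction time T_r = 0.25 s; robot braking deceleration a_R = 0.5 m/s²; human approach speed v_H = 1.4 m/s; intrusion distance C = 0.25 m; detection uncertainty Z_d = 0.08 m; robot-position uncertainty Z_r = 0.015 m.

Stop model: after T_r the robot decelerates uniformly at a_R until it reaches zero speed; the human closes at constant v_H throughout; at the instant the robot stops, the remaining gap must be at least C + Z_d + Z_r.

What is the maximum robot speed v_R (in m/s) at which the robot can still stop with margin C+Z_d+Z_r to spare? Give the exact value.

v_R_max = 6/5 m/s = 1.2000 m/s

collect terms ⇒ (1)·v_R² + (61/20)·v_R + (-51/10) = 0
  disc = (61/20)² − 4·(1)·(-51/10) = 11881/400 ; √disc = 109/20
  v_R = (−(61/20) + 109/20) / (2·(1)) = 6/5 m/s
check:
stop time T_s = (6/5)/(1/2) = 2.4000 s
robot covers v_R·T_r = 1.2000·0.2500 = 0.3000 m before braking
robot under decel: 1.2000²/(2·0.5000) = 1.4400 m
person approaches 1.4000·(0.2500+2.4000) = 3.7100 m
margins: 0.2500+0.0800+0.0150 = 0.3450 m
sum ≈ 0.3000+1.4400+3.7100+0.3450 ≈ 5.7950 m = S ✓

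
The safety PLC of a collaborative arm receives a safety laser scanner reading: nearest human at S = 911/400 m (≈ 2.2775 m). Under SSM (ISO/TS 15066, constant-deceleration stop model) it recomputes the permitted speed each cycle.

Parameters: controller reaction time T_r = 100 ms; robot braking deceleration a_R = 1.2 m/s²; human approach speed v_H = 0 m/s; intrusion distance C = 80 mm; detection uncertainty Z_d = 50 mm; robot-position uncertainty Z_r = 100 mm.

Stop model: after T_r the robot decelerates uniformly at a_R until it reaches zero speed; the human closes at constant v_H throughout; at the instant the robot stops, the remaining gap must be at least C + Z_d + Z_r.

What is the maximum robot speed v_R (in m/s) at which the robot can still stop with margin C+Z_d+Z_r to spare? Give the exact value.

v_R_max = 21/10 m/s = 2.1000 m/s

quadratic (5/12)·v² + (1/10)·v + (-819/400) = 0
  disc = (1/10)² − 4·(5/12)·(-819/400) = 1369/400 ; √disc = 37/20
  v_R = (−(1/10) + 37/20) / (2·(5/12)) = 21/10 m/s
check:
braking lasts T_s = (21/10)/(6/5) = 1.7500 s
reaction-phase robot travel = 2.1000·0.1000 = 0.2100 m
braking distance = 2.1000²/(2·1.2000) = 1.8375 m
human closes 0.0000·1.8500 = 0.0000 m
C+Z_d+Z_r = 0.0800+0.0500+0.1000 = 0.2300 m
sum ≈ 0.2100+1.8375+0.0000+0.2300 ≈ 2.2775 m = S ✓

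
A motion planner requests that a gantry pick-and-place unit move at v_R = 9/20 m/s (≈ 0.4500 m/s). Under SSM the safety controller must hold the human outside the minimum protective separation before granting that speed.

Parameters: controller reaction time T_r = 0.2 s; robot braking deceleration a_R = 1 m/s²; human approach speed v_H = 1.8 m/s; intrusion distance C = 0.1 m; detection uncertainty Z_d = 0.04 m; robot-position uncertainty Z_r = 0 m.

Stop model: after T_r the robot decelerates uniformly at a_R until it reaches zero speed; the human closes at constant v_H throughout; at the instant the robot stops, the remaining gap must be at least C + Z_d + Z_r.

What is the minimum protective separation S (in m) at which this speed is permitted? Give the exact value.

S_min = 1201/800 m = 1.5012 m

T_s = v_R/a_R = (9/20)/1 = 0.4500 s
robot covers v_R·T_r = 0.4500·0.2000 = 0.0900 m before braking
braking distance = 0.4500²/(2·1.0000) = 0.1013 m
human closes 1.8000·0.6500 = 1.1700 m
C+Z_d+Z_r = 0.1000+0.0400+0.0000 = 0.1400 m
S_min ≈ 0.0900+0.1013+1.1700+0.1400  ⇒  S_min = 1201/800 m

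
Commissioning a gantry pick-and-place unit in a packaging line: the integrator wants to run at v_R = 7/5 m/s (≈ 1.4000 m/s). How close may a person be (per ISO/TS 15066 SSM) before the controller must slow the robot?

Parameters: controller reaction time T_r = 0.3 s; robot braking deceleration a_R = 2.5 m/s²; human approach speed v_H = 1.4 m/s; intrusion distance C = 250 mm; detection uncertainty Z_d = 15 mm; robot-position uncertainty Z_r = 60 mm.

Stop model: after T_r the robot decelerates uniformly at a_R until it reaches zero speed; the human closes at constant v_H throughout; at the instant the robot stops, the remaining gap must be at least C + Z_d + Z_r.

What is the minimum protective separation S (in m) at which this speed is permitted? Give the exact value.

braking lasts T_s = (7/5)/(5/2) = 0.5600 s
reaction-phase robot travel = 1.4000·0.3000 = 0.4200 m
robot covers 1.4000·0.5600 − ½·2.5000·0.5600² = 0.3920 m while stopping
human closes 1.4000·0.8600 = 1.2040 m
margins: 0.2500+0.0150+0.0600 = 0.3250 m
S_min ≈ 0.4200+0.3920+1.2040+0.3250  ⇒  S_min = 2341/1000 m

S_min = 2341/1000 m = 2.3410 m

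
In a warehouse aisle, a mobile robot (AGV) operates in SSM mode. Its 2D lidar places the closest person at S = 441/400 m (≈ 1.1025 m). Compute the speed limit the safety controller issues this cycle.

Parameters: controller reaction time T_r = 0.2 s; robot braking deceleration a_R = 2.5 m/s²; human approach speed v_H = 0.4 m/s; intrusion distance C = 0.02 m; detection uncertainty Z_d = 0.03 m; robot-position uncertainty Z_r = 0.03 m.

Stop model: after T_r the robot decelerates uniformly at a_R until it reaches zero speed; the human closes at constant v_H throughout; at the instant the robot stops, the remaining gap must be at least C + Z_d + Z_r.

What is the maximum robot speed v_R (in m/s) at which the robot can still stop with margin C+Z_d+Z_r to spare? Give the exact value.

v_R_max = 29/20 m/s = 1.4500 m/s

at the boundary: (1/5)·v² + (9/25)·v + (-377/400) = 0
  disc = (9/25)² − 4·(1/5)·(-377/400) = 2209/2500 ; √disc = 47/50
  v_R = (−(9/25) + 47/50) / (2·(1/5)) = 29/20 m/s
check:
braking lasts T_s = (29/20)/(5/2) = 0.5800 s
robot covers v_R·T_r = 1.4500·0.2000 = 0.2900 m before braking
braking distance = 1.4500²/(2·2.5000) = 0.4205 m
person approaches 0.4000·(0.2000+0.5800) = 0.3120 m
C+Z_d+Z_r = 0.0200+0.0300+0.0300 = 0.0800 m
sum ≈ 0.2900+0.4205+0.3120+0.0800 ≈ 1.1025 m = S ✓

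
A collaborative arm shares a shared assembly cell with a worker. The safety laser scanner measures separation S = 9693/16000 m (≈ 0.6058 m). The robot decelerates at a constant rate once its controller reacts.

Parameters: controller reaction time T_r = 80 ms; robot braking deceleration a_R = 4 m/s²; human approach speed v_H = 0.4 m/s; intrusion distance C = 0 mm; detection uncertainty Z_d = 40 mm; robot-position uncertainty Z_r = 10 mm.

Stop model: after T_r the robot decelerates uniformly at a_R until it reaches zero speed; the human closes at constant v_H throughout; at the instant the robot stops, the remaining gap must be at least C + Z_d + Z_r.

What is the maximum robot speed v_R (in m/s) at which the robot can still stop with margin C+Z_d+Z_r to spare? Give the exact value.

at the boundary: (1/8)·v² + (9/50)·v + (-8381/16000) = 0
  disc = (9/50)² − 4·(1/8)·(-8381/16000) = 47089/160000 ; √disc = 217/400
  v_R = (−(9/50) + 217/400) / (2·(1/8)) = 29/20 m/s
check:
braking lasts T_s = (29/20)/4 = 0.3625 s
robot covers v_R·T_r = 1.4500·0.0800 = 0.1160 m before braking
robot under decel: 1.4500²/(2·4.0000) = 0.2628 m
person approaches 0.4000·(0.0800+0.3625) = 0.1770 m
C+Z_d+Z_r = 0.0000+0.0400+0.0100 = 0.0500 m
sum ≈ 0.1160+0.2628+0.1770+0.0500 ≈ 0.6058 m = S ✓

v_R_max = 29/20 m/s = 1.4500 m/s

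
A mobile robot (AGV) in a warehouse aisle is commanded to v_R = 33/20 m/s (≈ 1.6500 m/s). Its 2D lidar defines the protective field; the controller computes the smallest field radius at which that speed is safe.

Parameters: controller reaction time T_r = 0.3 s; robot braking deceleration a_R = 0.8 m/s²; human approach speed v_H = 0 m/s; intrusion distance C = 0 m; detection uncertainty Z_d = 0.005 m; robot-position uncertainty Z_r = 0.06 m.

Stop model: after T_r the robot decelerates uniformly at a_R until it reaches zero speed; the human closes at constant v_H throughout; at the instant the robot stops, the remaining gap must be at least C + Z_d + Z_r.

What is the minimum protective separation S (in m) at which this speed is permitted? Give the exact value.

S_min = 7237/3200 m = 2.2616 m

braking lasts T_s = (33/20)/(4/5) = 2.0625 s
robot covers v_R·T_r = 1.6500·0.3000 = 0.4950 m before braking
robot covers 1.6500·2.0625 − ½·0.8000·2.0625² = 1.7016 m while stopping
human closes 0.0000·2.3625 = 0.0000 m
residual clearance needed = 0.0000+0.0050+0.0600 = 0.0650 m
S_min ≈ 0.4950+1.7016+0.0000+0.0650  ⇒  S_min = 7237/3200 m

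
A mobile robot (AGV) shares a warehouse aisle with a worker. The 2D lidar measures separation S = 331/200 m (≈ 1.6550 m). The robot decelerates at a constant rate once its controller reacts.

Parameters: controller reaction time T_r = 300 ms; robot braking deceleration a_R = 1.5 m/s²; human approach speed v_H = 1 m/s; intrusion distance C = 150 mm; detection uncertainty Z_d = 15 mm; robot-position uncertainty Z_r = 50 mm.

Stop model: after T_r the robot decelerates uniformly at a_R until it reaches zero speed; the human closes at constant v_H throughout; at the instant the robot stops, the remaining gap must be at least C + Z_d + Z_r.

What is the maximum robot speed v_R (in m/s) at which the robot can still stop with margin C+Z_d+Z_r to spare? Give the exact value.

at the boundary: (1/3)·v² + (29/30)·v + (-57/50) = 0
  disc = (29/30)² − 4·(1/3)·(-57/50) = 2209/900 ; √disc = 47/30
  v_R = (−(29/30) + 47/30) / (2·(1/3)) = 9/10 m/s
check:
stop time T_s = (9/10)/(3/2) = 0.6000 s
robot covers v_R·T_r = 0.9000·0.3000 = 0.2700 m before braking
braking distance = 0.9000²/(2·1.5000) = 0.2700 m
human over T_r+T_s: 1.0000·(0.3000+0.6000) = 0.9000 m
residual clearance needed = 0.1500+0.0150+0.0500 = 0.2150 m
sum ≈ 0.2700+0.2700+0.9000+0.2150 ≈ 1.6550 m = S ✓

v_R_max = 9/10 m/s = 0.9000 m/s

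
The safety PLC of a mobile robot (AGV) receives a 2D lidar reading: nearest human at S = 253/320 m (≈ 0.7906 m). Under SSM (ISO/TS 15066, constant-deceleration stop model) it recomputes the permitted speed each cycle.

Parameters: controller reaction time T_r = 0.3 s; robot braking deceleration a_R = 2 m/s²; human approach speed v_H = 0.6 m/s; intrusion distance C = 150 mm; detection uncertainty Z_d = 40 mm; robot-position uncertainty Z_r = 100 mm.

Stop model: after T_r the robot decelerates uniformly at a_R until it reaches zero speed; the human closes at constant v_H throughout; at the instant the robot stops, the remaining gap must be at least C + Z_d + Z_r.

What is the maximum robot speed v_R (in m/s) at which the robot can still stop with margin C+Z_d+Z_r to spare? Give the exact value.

quadratic (1/4)·v² + (3/5)·v + (-513/1600) = 0
  disc = (3/5)² − 4·(1/4)·(-513/1600) = 1089/1600 ; √disc = 33/40
  v_R = (−(3/5) + 33/40) / (2·(1/4)) = 9/20 m/s
check:
stop time T_s = (9/20)/2 = 0.2250 s
robot in T_r: 0.4500·0.3000 = 0.1350 m
robot under decel: 0.4500²/(2·2.0000) = 0.0506 m
human closes 0.6000·0.5250 = 0.3150 m
residual clearance needed = 0.1500+0.0400+0.1000 = 0.2900 m
sum ≈ 0.1350+0.0506+0.3150+0.2900 ≈ 0.7906 m = S ✓

v_R_max = 9/20 m/s = 0.4500 m/s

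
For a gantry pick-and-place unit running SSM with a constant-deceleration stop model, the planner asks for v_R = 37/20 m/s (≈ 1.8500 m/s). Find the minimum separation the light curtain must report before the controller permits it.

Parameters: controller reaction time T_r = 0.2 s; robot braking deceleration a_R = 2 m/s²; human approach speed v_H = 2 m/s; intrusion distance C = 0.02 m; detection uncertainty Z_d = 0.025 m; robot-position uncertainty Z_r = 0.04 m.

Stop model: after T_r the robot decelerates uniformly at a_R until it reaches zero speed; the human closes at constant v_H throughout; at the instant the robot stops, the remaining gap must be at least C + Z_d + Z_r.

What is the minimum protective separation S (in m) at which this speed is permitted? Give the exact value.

S_min = 5697/1600 m = 3.5606 m

braking lasts T_s = (37/20)/2 = 0.9250 s
robot in T_r: 1.8500·0.2000 = 0.3700 m
robot covers 1.8500·0.9250 − ½·2.0000·0.9250² = 0.8556 m while stopping
person approaches 2.0000·(0.2000+0.9250) = 2.2500 m
C+Z_d+Z_r = 0.0200+0.0250+0.0400 = 0.0850 m
S_min ≈ 0.3700+0.8556+2.2500+0.0850  ⇒  S_min = 5697/1600 m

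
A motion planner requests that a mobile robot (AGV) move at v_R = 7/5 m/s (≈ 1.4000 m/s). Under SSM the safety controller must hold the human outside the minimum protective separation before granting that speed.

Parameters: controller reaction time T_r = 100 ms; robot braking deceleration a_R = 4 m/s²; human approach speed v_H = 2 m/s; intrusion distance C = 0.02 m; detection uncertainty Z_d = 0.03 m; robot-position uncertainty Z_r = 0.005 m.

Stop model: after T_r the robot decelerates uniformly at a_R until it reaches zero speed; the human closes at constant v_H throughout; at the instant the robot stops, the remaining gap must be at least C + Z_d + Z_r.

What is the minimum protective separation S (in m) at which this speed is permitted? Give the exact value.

S_min = 67/50 m = 1.3400 m

braking lasts T_s = (7/5)/4 = 0.3500 s
robot covers v_R·T_r = 1.4000·0.1000 = 0.1400 m before braking
robot covers 1.4000·0.3500 − ½·4.0000·0.3500² = 0.2450 m while stopping
person approaches 2.0000·(0.1000+0.3500) = 0.9000 m
residual clearance needed = 0.0200+0.0300+0.0050 = 0.0550 m
S_min ≈ 0.1400+0.2450+0.9000+0.0550  ⇒  S_min = 67/50 m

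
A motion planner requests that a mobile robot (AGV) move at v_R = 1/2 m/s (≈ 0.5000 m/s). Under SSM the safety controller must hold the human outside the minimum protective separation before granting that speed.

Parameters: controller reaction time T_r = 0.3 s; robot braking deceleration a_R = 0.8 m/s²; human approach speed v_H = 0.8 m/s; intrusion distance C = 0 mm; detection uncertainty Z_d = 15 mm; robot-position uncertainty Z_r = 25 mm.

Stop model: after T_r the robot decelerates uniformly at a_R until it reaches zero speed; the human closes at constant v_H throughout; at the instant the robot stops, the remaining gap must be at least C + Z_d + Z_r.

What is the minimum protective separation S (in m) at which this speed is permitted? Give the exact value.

braking lasts T_s = (1/2)/(4/5) = 0.6250 s
robot covers v_R·T_r = 0.5000·0.3000 = 0.1500 m before braking
robot covers 0.5000·0.6250 − ½·0.8000·0.6250² = 0.1562 m while stopping
person approaches 0.8000·(0.3000+0.6250) = 0.7400 m
residual clearance needed = 0.0000+0.0150+0.0250 = 0.0400 m
S_min ≈ 0.1500+0.1562+0.7400+0.0400  ⇒  S_min = 869/800 m

S_min = 869/800 m = 1.0862 m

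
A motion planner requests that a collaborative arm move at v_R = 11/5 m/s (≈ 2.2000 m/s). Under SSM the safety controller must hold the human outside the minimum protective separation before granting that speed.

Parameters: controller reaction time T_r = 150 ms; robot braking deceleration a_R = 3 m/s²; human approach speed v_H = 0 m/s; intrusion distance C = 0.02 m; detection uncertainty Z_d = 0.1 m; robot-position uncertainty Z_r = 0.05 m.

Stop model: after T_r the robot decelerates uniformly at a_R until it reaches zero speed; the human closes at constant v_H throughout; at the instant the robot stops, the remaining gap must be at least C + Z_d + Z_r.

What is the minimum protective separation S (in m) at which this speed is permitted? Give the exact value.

S_min = 98/75 m = 1.3067 m

braking lasts T_s = (11/5)/3 = 0.7333 s
robot covers v_R·T_r = 2.2000·0.1500 = 0.3300 m before braking
robot covers 2.2000·0.7333 − ½·3.0000·0.7333² = 0.8067 m while stopping
human over T_r+T_s: 0.0000·(0.1500+0.7333) = 0.0000 m
C+Z_d+Z_r = 0.0200+0.1000+0.0500 = 0.1700 m
S_min ≈ 0.3300+0.8067+0.0000+0.1700  ⇒  S_min = 98/75 m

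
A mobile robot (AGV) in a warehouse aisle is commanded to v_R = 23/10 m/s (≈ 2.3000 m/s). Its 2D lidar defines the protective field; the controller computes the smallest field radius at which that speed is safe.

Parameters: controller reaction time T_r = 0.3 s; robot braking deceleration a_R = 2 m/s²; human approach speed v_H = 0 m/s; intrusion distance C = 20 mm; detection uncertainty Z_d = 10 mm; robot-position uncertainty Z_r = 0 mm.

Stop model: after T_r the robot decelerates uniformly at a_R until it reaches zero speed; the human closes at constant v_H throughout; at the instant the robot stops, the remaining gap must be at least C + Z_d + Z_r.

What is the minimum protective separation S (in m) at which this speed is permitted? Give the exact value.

braking lasts T_s = (23/10)/2 = 1.1500 s
robot in T_r: 2.3000·0.3000 = 0.6900 m
braking distance = 2.3000²/(2·2.0000) = 1.3225 m
human over T_r+T_s: 0.0000·(0.3000+1.1500) = 0.0000 m
residual clearance needed = 0.0200+0.0100+0.0000 = 0.0300 m
S_min ≈ 0.6900+1.3225+0.0000+0.0300  ⇒  S_min = 817/400 m

S_min = 817/400 m = 2.0425 m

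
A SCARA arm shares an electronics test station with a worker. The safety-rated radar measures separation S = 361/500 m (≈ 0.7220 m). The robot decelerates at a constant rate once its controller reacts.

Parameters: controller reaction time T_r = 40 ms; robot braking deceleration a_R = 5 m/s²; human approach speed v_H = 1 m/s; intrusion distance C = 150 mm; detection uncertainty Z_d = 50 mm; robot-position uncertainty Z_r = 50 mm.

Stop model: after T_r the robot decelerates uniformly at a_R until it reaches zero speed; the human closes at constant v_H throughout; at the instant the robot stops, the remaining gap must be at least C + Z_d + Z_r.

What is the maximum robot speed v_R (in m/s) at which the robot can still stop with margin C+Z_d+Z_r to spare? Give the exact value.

collect terms ⇒ (1/10)·v_R² + (6/25)·v_R + (-54/125) = 0
  disc = (6/25)² − 4·(1/10)·(-54/125) = 144/625 ; √disc = 12/25
  v_R = (−(6/25) + 12/25) / (2·(1/10)) = 6/5 m/s
check:
T_s = v_R/a_R = (6/5)/5 = 0.2400 s
robot covers v_R·T_r = 1.2000·0.0400 = 0.0480 m before braking
braking distance = 1.2000²/(2·5.0000) = 0.1440 m
human over T_r+T_s: 1.0000·(0.0400+0.2400) = 0.2800 m
C+Z_d+Z_r = 0.1500+0.0500+0.0500 = 0.2500 m
sum ≈ 0.0480+0.1440+0.2800+0.2500 ≈ 0.7220 m = S ✓

v_R_max = 6/5 m/s = 1.2000 m/s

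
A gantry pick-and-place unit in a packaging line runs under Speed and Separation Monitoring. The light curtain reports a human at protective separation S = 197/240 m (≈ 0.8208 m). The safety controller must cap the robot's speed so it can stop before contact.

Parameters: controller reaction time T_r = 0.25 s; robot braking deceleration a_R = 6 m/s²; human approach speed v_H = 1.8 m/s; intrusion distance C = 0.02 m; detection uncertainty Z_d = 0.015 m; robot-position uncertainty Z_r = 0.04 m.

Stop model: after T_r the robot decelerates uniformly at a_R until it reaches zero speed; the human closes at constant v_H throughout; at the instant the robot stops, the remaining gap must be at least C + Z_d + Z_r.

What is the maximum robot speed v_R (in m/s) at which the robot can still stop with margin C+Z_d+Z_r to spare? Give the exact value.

quadratic (1/12)·v² + (11/20)·v + (-71/240) = 0
  disc = (11/20)² − 4·(1/12)·(-71/240) = 361/900 ; √disc = 19/30
  v_R = (−(11/20) + 19/30) / (2·(1/12)) = 1/2 m/s
check:
T_s = v_R/a_R = (1/2)/6 = 0.0833 s
robot covers v_R·T_r = 0.5000·0.2500 = 0.1250 m before braking
robot covers 0.5000·0.0833 − ½·6.0000·0.0833² = 0.0208 m while stopping
human closes 1.8000·0.3333 = 0.6000 m
residual clearance needed = 0.0200+0.0150+0.0400 = 0.0750 m
sum ≈ 0.1250+0.0208+0.6000+0.0750 ≈ 0.8208 m = S ✓

v_R_max = 1/2 m/s = 0.5000 m/s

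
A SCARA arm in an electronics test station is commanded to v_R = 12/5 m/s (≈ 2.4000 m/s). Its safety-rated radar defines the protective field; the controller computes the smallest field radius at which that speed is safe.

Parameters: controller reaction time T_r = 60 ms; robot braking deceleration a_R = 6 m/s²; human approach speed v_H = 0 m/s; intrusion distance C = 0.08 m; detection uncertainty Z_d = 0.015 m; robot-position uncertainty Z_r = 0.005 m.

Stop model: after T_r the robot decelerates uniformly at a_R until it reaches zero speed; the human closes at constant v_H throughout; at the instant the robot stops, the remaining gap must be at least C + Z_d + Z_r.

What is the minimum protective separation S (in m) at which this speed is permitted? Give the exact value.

S_min = 181/250 m = 0.7240 m

T_s = v_R/a_R = (12/5)/6 = 0.4000 s
robot in T_r: 2.4000·0.0600 = 0.1440 m
robot covers 2.4000·0.4000 − ½·6.0000·0.4000² = 0.4800 m while stopping
person approaches 0.0000·(0.0600+0.4000) = 0.0000 m
residual clearance needed = 0.0800+0.0150+0.0050 = 0.1000 m
S_min ≈ 0.1440+0.4800+0.0000+0.1000  ⇒  S_min = 181/250 m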